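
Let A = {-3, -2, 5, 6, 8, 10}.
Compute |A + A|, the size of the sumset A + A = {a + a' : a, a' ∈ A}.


A + A = {a + a' : a, a' ∈ A}; |A| = 6.
General bounds: 2|A| - 1 ≤ |A + A| ≤ |A|(|A|+1)/2, i.e. 11 ≤ |A + A| ≤ 21.
Lower bound 2|A|-1 is attained iff A is an arithmetic progression.
Enumerate sums a + a' for a ≤ a' (symmetric, so this suffices):
a = -3: -3+-3=-6, -3+-2=-5, -3+5=2, -3+6=3, -3+8=5, -3+10=7
a = -2: -2+-2=-4, -2+5=3, -2+6=4, -2+8=6, -2+10=8
a = 5: 5+5=10, 5+6=11, 5+8=13, 5+10=15
a = 6: 6+6=12, 6+8=14, 6+10=16
a = 8: 8+8=16, 8+10=18
a = 10: 10+10=20
Distinct sums: {-6, -5, -4, 2, 3, 4, 5, 6, 7, 8, 10, 11, 12, 13, 14, 15, 16, 18, 20}
|A + A| = 19

|A + A| = 19


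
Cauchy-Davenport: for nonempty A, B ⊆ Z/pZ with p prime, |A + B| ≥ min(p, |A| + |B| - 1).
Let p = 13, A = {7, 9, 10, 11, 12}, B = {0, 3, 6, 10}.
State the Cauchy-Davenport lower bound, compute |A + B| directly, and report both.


Cauchy-Davenport: |A + B| ≥ min(p, |A| + |B| - 1) for A, B nonempty in Z/pZ.
|A| = 5, |B| = 4, p = 13.
CD lower bound = min(13, 5 + 4 - 1) = min(13, 8) = 8.
Compute A + B mod 13 directly:
a = 7: 7+0=7, 7+3=10, 7+6=0, 7+10=4
a = 9: 9+0=9, 9+3=12, 9+6=2, 9+10=6
a = 10: 10+0=10, 10+3=0, 10+6=3, 10+10=7
a = 11: 11+0=11, 11+3=1, 11+6=4, 11+10=8
a = 12: 12+0=12, 12+3=2, 12+6=5, 12+10=9
A + B = {0, 1, 2, 3, 4, 5, 6, 7, 8, 9, 10, 11, 12}, so |A + B| = 13.
Verify: 13 ≥ 8? Yes ✓.

CD lower bound = 8, actual |A + B| = 13.


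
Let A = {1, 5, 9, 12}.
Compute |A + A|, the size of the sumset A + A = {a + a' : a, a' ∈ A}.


A + A = {a + a' : a, a' ∈ A}; |A| = 4.
General bounds: 2|A| - 1 ≤ |A + A| ≤ |A|(|A|+1)/2, i.e. 7 ≤ |A + A| ≤ 10.
Lower bound 2|A|-1 is attained iff A is an arithmetic progression.
Enumerate sums a + a' for a ≤ a' (symmetric, so this suffices):
a = 1: 1+1=2, 1+5=6, 1+9=10, 1+12=13
a = 5: 5+5=10, 5+9=14, 5+12=17
a = 9: 9+9=18, 9+12=21
a = 12: 12+12=24
Distinct sums: {2, 6, 10, 13, 14, 17, 18, 21, 24}
|A + A| = 9

|A + A| = 9


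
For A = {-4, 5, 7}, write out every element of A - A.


A - A = {a - a' : a, a' ∈ A}.
Compute a - a' for each ordered pair (a, a'):
a = -4: -4--4=0, -4-5=-9, -4-7=-11
a = 5: 5--4=9, 5-5=0, 5-7=-2
a = 7: 7--4=11, 7-5=2, 7-7=0
Collecting distinct values (and noting 0 appears from a-a):
A - A = {-11, -9, -2, 0, 2, 9, 11}
|A - A| = 7

A - A = {-11, -9, -2, 0, 2, 9, 11}


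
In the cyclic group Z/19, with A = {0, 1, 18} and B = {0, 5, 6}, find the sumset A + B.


Work in Z/19Z: reduce every sum a + b modulo 19.
Enumerate all 9 pairs:
a = 0: 0+0=0, 0+5=5, 0+6=6
a = 1: 1+0=1, 1+5=6, 1+6=7
a = 18: 18+0=18, 18+5=4, 18+6=5
Distinct residues collected: {0, 1, 4, 5, 6, 7, 18}
|A + B| = 7 (out of 19 total residues).

A + B = {0, 1, 4, 5, 6, 7, 18}


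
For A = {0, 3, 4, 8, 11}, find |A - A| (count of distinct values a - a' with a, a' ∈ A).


A - A = {a - a' : a, a' ∈ A}; |A| = 5.
Bounds: 2|A|-1 ≤ |A - A| ≤ |A|² - |A| + 1, i.e. 9 ≤ |A - A| ≤ 21.
Note: 0 ∈ A - A always (from a - a). The set is symmetric: if d ∈ A - A then -d ∈ A - A.
Enumerate nonzero differences d = a - a' with a > a' (then include -d):
Positive differences: {1, 3, 4, 5, 7, 8, 11}
Full difference set: {0} ∪ (positive diffs) ∪ (negative diffs).
|A - A| = 1 + 2·7 = 15 (matches direct enumeration: 15).

|A - A| = 15


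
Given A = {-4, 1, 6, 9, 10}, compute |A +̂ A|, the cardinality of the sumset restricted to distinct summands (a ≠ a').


Restricted sumset: A +̂ A = {a + a' : a ∈ A, a' ∈ A, a ≠ a'}.
Equivalently, take A + A and drop any sum 2a that is achievable ONLY as a + a for a ∈ A (i.e. sums representable only with equal summands).
Enumerate pairs (a, a') with a < a' (symmetric, so each unordered pair gives one sum; this covers all a ≠ a'):
  -4 + 1 = -3
  -4 + 6 = 2
  -4 + 9 = 5
  -4 + 10 = 6
  1 + 6 = 7
  1 + 9 = 10
  1 + 10 = 11
  6 + 9 = 15
  6 + 10 = 16
  9 + 10 = 19
Collected distinct sums: {-3, 2, 5, 6, 7, 10, 11, 15, 16, 19}
|A +̂ A| = 10
(Reference bound: |A +̂ A| ≥ 2|A| - 3 for |A| ≥ 2, with |A| = 5 giving ≥ 7.)

|A +̂ A| = 10


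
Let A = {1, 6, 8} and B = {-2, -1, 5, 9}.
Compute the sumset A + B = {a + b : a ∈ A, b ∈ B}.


A + B = {a + b : a ∈ A, b ∈ B}.
Enumerate all |A|·|B| = 3·4 = 12 pairs (a, b) and collect distinct sums.
a = 1: 1+-2=-1, 1+-1=0, 1+5=6, 1+9=10
a = 6: 6+-2=4, 6+-1=5, 6+5=11, 6+9=15
a = 8: 8+-2=6, 8+-1=7, 8+5=13, 8+9=17
Collecting distinct sums: A + B = {-1, 0, 4, 5, 6, 7, 10, 11, 13, 15, 17}
|A + B| = 11

A + B = {-1, 0, 4, 5, 6, 7, 10, 11, 13, 15, 17}


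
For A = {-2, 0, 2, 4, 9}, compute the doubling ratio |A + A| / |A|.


|A| = 5.
Compute A + A by enumerating all 25 pairs.
A + A = {-4, -2, 0, 2, 4, 6, 7, 8, 9, 11, 13, 18}, so |A + A| = 12.
K = |A + A| / |A| = 12/5 (already in lowest terms) ≈ 2.4000.
Reference: AP of size 5 gives K = 9/5 ≈ 1.8000; a fully generic set of size 5 gives K ≈ 3.0000.

|A| = 5, |A + A| = 12, K = 12/5.


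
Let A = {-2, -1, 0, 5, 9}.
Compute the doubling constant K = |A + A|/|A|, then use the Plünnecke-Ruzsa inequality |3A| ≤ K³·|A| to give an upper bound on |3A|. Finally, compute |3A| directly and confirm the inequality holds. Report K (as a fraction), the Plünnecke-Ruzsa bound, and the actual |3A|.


|A| = 5.
Step 1: Compute A + A by enumerating all 25 pairs.
A + A = {-4, -3, -2, -1, 0, 3, 4, 5, 7, 8, 9, 10, 14, 18}, so |A + A| = 14.
Step 2: Doubling constant K = |A + A|/|A| = 14/5 = 14/5 ≈ 2.8000.
Step 3: Plünnecke-Ruzsa gives |3A| ≤ K³·|A| = (2.8000)³ · 5 ≈ 109.7600.
Step 4: Compute 3A = A + A + A directly by enumerating all triples (a,b,c) ∈ A³; |3A| = 27.
Step 5: Check 27 ≤ 109.7600? Yes ✓.

K = 14/5, Plünnecke-Ruzsa bound K³|A| ≈ 109.7600, |3A| = 27, inequality holds.


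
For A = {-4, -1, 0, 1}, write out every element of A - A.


A - A = {a - a' : a, a' ∈ A}.
Compute a - a' for each ordered pair (a, a'):
a = -4: -4--4=0, -4--1=-3, -4-0=-4, -4-1=-5
a = -1: -1--4=3, -1--1=0, -1-0=-1, -1-1=-2
a = 0: 0--4=4, 0--1=1, 0-0=0, 0-1=-1
a = 1: 1--4=5, 1--1=2, 1-0=1, 1-1=0
Collecting distinct values (and noting 0 appears from a-a):
A - A = {-5, -4, -3, -2, -1, 0, 1, 2, 3, 4, 5}
|A - A| = 11

A - A = {-5, -4, -3, -2, -1, 0, 1, 2, 3, 4, 5}


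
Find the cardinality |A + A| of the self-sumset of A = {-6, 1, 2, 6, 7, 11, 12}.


A + A = {a + a' : a, a' ∈ A}; |A| = 7.
General bounds: 2|A| - 1 ≤ |A + A| ≤ |A|(|A|+1)/2, i.e. 13 ≤ |A + A| ≤ 28.
Lower bound 2|A|-1 is attained iff A is an arithmetic progression.
Enumerate sums a + a' for a ≤ a' (symmetric, so this suffices):
a = -6: -6+-6=-12, -6+1=-5, -6+2=-4, -6+6=0, -6+7=1, -6+11=5, -6+12=6
a = 1: 1+1=2, 1+2=3, 1+6=7, 1+7=8, 1+11=12, 1+12=13
a = 2: 2+2=4, 2+6=8, 2+7=9, 2+11=13, 2+12=14
a = 6: 6+6=12, 6+7=13, 6+11=17, 6+12=18
a = 7: 7+7=14, 7+11=18, 7+12=19
a = 11: 11+11=22, 11+12=23
a = 12: 12+12=24
Distinct sums: {-12, -5, -4, 0, 1, 2, 3, 4, 5, 6, 7, 8, 9, 12, 13, 14, 17, 18, 19, 22, 23, 24}
|A + A| = 22

|A + A| = 22


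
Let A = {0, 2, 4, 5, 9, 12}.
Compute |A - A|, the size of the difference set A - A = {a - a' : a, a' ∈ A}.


A - A = {a - a' : a, a' ∈ A}; |A| = 6.
Bounds: 2|A|-1 ≤ |A - A| ≤ |A|² - |A| + 1, i.e. 11 ≤ |A - A| ≤ 31.
Note: 0 ∈ A - A always (from a - a). The set is symmetric: if d ∈ A - A then -d ∈ A - A.
Enumerate nonzero differences d = a - a' with a > a' (then include -d):
Positive differences: {1, 2, 3, 4, 5, 7, 8, 9, 10, 12}
Full difference set: {0} ∪ (positive diffs) ∪ (negative diffs).
|A - A| = 1 + 2·10 = 21 (matches direct enumeration: 21).

|A - A| = 21


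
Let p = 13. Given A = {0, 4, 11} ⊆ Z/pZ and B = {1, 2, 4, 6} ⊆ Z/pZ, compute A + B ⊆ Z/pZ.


Work in Z/13Z: reduce every sum a + b modulo 13.
Enumerate all 12 pairs:
a = 0: 0+1=1, 0+2=2, 0+4=4, 0+6=6
a = 4: 4+1=5, 4+2=6, 4+4=8, 4+6=10
a = 11: 11+1=12, 11+2=0, 11+4=2, 11+6=4
Distinct residues collected: {0, 1, 2, 4, 5, 6, 8, 10, 12}
|A + B| = 9 (out of 13 total residues).

A + B = {0, 1, 2, 4, 5, 6, 8, 10, 12}


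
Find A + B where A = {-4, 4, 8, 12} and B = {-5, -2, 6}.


A + B = {a + b : a ∈ A, b ∈ B}.
Enumerate all |A|·|B| = 4·3 = 12 pairs (a, b) and collect distinct sums.
a = -4: -4+-5=-9, -4+-2=-6, -4+6=2
a = 4: 4+-5=-1, 4+-2=2, 4+6=10
a = 8: 8+-5=3, 8+-2=6, 8+6=14
a = 12: 12+-5=7, 12+-2=10, 12+6=18
Collecting distinct sums: A + B = {-9, -6, -1, 2, 3, 6, 7, 10, 14, 18}
|A + B| = 10

A + B = {-9, -6, -1, 2, 3, 6, 7, 10, 14, 18}


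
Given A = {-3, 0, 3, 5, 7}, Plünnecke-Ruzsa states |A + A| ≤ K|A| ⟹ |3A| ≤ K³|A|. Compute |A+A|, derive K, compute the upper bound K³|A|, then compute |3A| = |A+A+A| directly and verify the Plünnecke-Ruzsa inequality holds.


|A| = 5.
Step 1: Compute A + A by enumerating all 25 pairs.
A + A = {-6, -3, 0, 2, 3, 4, 5, 6, 7, 8, 10, 12, 14}, so |A + A| = 13.
Step 2: Doubling constant K = |A + A|/|A| = 13/5 = 13/5 ≈ 2.6000.
Step 3: Plünnecke-Ruzsa gives |3A| ≤ K³·|A| = (2.6000)³ · 5 ≈ 87.8800.
Step 4: Compute 3A = A + A + A directly by enumerating all triples (a,b,c) ∈ A³; |3A| = 23.
Step 5: Check 23 ≤ 87.8800? Yes ✓.

K = 13/5, Plünnecke-Ruzsa bound K³|A| ≈ 87.8800, |3A| = 23, inequality holds.


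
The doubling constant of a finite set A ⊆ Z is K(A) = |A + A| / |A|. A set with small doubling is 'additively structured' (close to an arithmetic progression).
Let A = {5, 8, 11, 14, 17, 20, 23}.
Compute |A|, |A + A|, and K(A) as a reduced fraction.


|A| = 7.
Compute A + A by enumerating all 49 pairs.
A + A = {10, 13, 16, 19, 22, 25, 28, 31, 34, 37, 40, 43, 46}, so |A + A| = 13.
K = |A + A| / |A| = 13/7 (already in lowest terms) ≈ 1.8571.
Reference: AP of size 7 gives K = 13/7 ≈ 1.8571; a fully generic set of size 7 gives K ≈ 4.0000.

|A| = 7, |A + A| = 13, K = 13/7.


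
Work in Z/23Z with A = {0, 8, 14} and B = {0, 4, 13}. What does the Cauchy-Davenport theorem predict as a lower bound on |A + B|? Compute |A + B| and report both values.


Cauchy-Davenport: |A + B| ≥ min(p, |A| + |B| - 1) for A, B nonempty in Z/pZ.
|A| = 3, |B| = 3, p = 23.
CD lower bound = min(23, 3 + 3 - 1) = min(23, 5) = 5.
Compute A + B mod 23 directly:
a = 0: 0+0=0, 0+4=4, 0+13=13
a = 8: 8+0=8, 8+4=12, 8+13=21
a = 14: 14+0=14, 14+4=18, 14+13=4
A + B = {0, 4, 8, 12, 13, 14, 18, 21}, so |A + B| = 8.
Verify: 8 ≥ 5? Yes ✓.

CD lower bound = 5, actual |A + B| = 8.


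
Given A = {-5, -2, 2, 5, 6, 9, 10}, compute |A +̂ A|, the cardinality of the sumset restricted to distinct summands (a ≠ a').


Restricted sumset: A +̂ A = {a + a' : a ∈ A, a' ∈ A, a ≠ a'}.
Equivalently, take A + A and drop any sum 2a that is achievable ONLY as a + a for a ∈ A (i.e. sums representable only with equal summands).
Enumerate pairs (a, a') with a < a' (symmetric, so each unordered pair gives one sum; this covers all a ≠ a'):
  -5 + -2 = -7
  -5 + 2 = -3
  -5 + 5 = 0
  -5 + 6 = 1
  -5 + 9 = 4
  -5 + 10 = 5
  -2 + 2 = 0
  -2 + 5 = 3
  -2 + 6 = 4
  -2 + 9 = 7
  -2 + 10 = 8
  2 + 5 = 7
  2 + 6 = 8
  2 + 9 = 11
  2 + 10 = 12
  5 + 6 = 11
  5 + 9 = 14
  5 + 10 = 15
  6 + 9 = 15
  6 + 10 = 16
  9 + 10 = 19
Collected distinct sums: {-7, -3, 0, 1, 3, 4, 5, 7, 8, 11, 12, 14, 15, 16, 19}
|A +̂ A| = 15
(Reference bound: |A +̂ A| ≥ 2|A| - 3 for |A| ≥ 2, with |A| = 7 giving ≥ 11.)

|A +̂ A| = 15


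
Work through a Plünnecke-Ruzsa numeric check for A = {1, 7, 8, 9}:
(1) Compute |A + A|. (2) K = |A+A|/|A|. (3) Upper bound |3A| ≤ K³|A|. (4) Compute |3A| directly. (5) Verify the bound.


|A| = 4.
Step 1: Compute A + A by enumerating all 16 pairs.
A + A = {2, 8, 9, 10, 14, 15, 16, 17, 18}, so |A + A| = 9.
Step 2: Doubling constant K = |A + A|/|A| = 9/4 = 9/4 ≈ 2.2500.
Step 3: Plünnecke-Ruzsa gives |3A| ≤ K³·|A| = (2.2500)³ · 4 ≈ 45.5625.
Step 4: Compute 3A = A + A + A directly by enumerating all triples (a,b,c) ∈ A³; |3A| = 16.
Step 5: Check 16 ≤ 45.5625? Yes ✓.

K = 9/4, Plünnecke-Ruzsa bound K³|A| ≈ 45.5625, |3A| = 16, inequality holds.


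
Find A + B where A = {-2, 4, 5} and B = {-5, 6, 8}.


A + B = {a + b : a ∈ A, b ∈ B}.
Enumerate all |A|·|B| = 3·3 = 9 pairs (a, b) and collect distinct sums.
a = -2: -2+-5=-7, -2+6=4, -2+8=6
a = 4: 4+-5=-1, 4+6=10, 4+8=12
a = 5: 5+-5=0, 5+6=11, 5+8=13
Collecting distinct sums: A + B = {-7, -1, 0, 4, 6, 10, 11, 12, 13}
|A + B| = 9

A + B = {-7, -1, 0, 4, 6, 10, 11, 12, 13}


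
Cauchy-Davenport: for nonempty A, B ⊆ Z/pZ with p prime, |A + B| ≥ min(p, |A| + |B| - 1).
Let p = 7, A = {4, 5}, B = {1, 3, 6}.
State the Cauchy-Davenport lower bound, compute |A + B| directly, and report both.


Cauchy-Davenport: |A + B| ≥ min(p, |A| + |B| - 1) for A, B nonempty in Z/pZ.
|A| = 2, |B| = 3, p = 7.
CD lower bound = min(7, 2 + 3 - 1) = min(7, 4) = 4.
Compute A + B mod 7 directly:
a = 4: 4+1=5, 4+3=0, 4+6=3
a = 5: 5+1=6, 5+3=1, 5+6=4
A + B = {0, 1, 3, 4, 5, 6}, so |A + B| = 6.
Verify: 6 ≥ 4? Yes ✓.

CD lower bound = 4, actual |A + B| = 6.


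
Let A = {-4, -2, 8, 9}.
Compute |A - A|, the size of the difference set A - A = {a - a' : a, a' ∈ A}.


A - A = {a - a' : a, a' ∈ A}; |A| = 4.
Bounds: 2|A|-1 ≤ |A - A| ≤ |A|² - |A| + 1, i.e. 7 ≤ |A - A| ≤ 13.
Note: 0 ∈ A - A always (from a - a). The set is symmetric: if d ∈ A - A then -d ∈ A - A.
Enumerate nonzero differences d = a - a' with a > a' (then include -d):
Positive differences: {1, 2, 10, 11, 12, 13}
Full difference set: {0} ∪ (positive diffs) ∪ (negative diffs).
|A - A| = 1 + 2·6 = 13 (matches direct enumeration: 13).

|A - A| = 13


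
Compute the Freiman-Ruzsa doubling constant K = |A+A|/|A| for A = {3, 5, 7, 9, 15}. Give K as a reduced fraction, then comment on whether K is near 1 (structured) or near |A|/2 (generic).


|A| = 5.
Compute A + A by enumerating all 25 pairs.
A + A = {6, 8, 10, 12, 14, 16, 18, 20, 22, 24, 30}, so |A + A| = 11.
K = |A + A| / |A| = 11/5 (already in lowest terms) ≈ 2.2000.
Reference: AP of size 5 gives K = 9/5 ≈ 1.8000; a fully generic set of size 5 gives K ≈ 3.0000.

|A| = 5, |A + A| = 11, K = 11/5.


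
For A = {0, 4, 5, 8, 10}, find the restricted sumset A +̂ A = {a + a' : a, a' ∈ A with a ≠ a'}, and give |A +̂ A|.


Restricted sumset: A +̂ A = {a + a' : a ∈ A, a' ∈ A, a ≠ a'}.
Equivalently, take A + A and drop any sum 2a that is achievable ONLY as a + a for a ∈ A (i.e. sums representable only with equal summands).
Enumerate pairs (a, a') with a < a' (symmetric, so each unordered pair gives one sum; this covers all a ≠ a'):
  0 + 4 = 4
  0 + 5 = 5
  0 + 8 = 8
  0 + 10 = 10
  4 + 5 = 9
  4 + 8 = 12
  4 + 10 = 14
  5 + 8 = 13
  5 + 10 = 15
  8 + 10 = 18
Collected distinct sums: {4, 5, 8, 9, 10, 12, 13, 14, 15, 18}
|A +̂ A| = 10
(Reference bound: |A +̂ A| ≥ 2|A| - 3 for |A| ≥ 2, with |A| = 5 giving ≥ 7.)

|A +̂ A| = 10


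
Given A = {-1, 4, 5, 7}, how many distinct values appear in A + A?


A + A = {a + a' : a, a' ∈ A}; |A| = 4.
General bounds: 2|A| - 1 ≤ |A + A| ≤ |A|(|A|+1)/2, i.e. 7 ≤ |A + A| ≤ 10.
Lower bound 2|A|-1 is attained iff A is an arithmetic progression.
Enumerate sums a + a' for a ≤ a' (symmetric, so this suffices):
a = -1: -1+-1=-2, -1+4=3, -1+5=4, -1+7=6
a = 4: 4+4=8, 4+5=9, 4+7=11
a = 5: 5+5=10, 5+7=12
a = 7: 7+7=14
Distinct sums: {-2, 3, 4, 6, 8, 9, 10, 11, 12, 14}
|A + A| = 10

|A + A| = 10


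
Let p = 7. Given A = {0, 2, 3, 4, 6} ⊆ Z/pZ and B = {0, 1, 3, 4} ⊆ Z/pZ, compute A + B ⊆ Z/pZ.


Work in Z/7Z: reduce every sum a + b modulo 7.
Enumerate all 20 pairs:
a = 0: 0+0=0, 0+1=1, 0+3=3, 0+4=4
a = 2: 2+0=2, 2+1=3, 2+3=5, 2+4=6
a = 3: 3+0=3, 3+1=4, 3+3=6, 3+4=0
a = 4: 4+0=4, 4+1=5, 4+3=0, 4+4=1
a = 6: 6+0=6, 6+1=0, 6+3=2, 6+4=3
Distinct residues collected: {0, 1, 2, 3, 4, 5, 6}
|A + B| = 7 (out of 7 total residues).

A + B = {0, 1, 2, 3, 4, 5, 6}


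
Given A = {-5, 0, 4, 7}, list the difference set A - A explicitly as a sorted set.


A - A = {a - a' : a, a' ∈ A}.
Compute a - a' for each ordered pair (a, a'):
a = -5: -5--5=0, -5-0=-5, -5-4=-9, -5-7=-12
a = 0: 0--5=5, 0-0=0, 0-4=-4, 0-7=-7
a = 4: 4--5=9, 4-0=4, 4-4=0, 4-7=-3
a = 7: 7--5=12, 7-0=7, 7-4=3, 7-7=0
Collecting distinct values (and noting 0 appears from a-a):
A - A = {-12, -9, -7, -5, -4, -3, 0, 3, 4, 5, 7, 9, 12}
|A - A| = 13

A - A = {-12, -9, -7, -5, -4, -3, 0, 3, 4, 5, 7, 9, 12}


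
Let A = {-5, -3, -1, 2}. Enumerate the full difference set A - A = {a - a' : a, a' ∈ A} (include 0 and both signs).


A - A = {a - a' : a, a' ∈ A}.
Compute a - a' for each ordered pair (a, a'):
a = -5: -5--5=0, -5--3=-2, -5--1=-4, -5-2=-7
a = -3: -3--5=2, -3--3=0, -3--1=-2, -3-2=-5
a = -1: -1--5=4, -1--3=2, -1--1=0, -1-2=-3
a = 2: 2--5=7, 2--3=5, 2--1=3, 2-2=0
Collecting distinct values (and noting 0 appears from a-a):
A - A = {-7, -5, -4, -3, -2, 0, 2, 3, 4, 5, 7}
|A - A| = 11

A - A = {-7, -5, -4, -3, -2, 0, 2, 3, 4, 5, 7}


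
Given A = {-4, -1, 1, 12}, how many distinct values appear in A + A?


A + A = {a + a' : a, a' ∈ A}; |A| = 4.
General bounds: 2|A| - 1 ≤ |A + A| ≤ |A|(|A|+1)/2, i.e. 7 ≤ |A + A| ≤ 10.
Lower bound 2|A|-1 is attained iff A is an arithmetic progression.
Enumerate sums a + a' for a ≤ a' (symmetric, so this suffices):
a = -4: -4+-4=-8, -4+-1=-5, -4+1=-3, -4+12=8
a = -1: -1+-1=-2, -1+1=0, -1+12=11
a = 1: 1+1=2, 1+12=13
a = 12: 12+12=24
Distinct sums: {-8, -5, -3, -2, 0, 2, 8, 11, 13, 24}
|A + A| = 10

|A + A| = 10


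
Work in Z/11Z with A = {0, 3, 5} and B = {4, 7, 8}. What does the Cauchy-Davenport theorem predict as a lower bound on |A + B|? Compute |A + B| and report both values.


Cauchy-Davenport: |A + B| ≥ min(p, |A| + |B| - 1) for A, B nonempty in Z/pZ.
|A| = 3, |B| = 3, p = 11.
CD lower bound = min(11, 3 + 3 - 1) = min(11, 5) = 5.
Compute A + B mod 11 directly:
a = 0: 0+4=4, 0+7=7, 0+8=8
a = 3: 3+4=7, 3+7=10, 3+8=0
a = 5: 5+4=9, 5+7=1, 5+8=2
A + B = {0, 1, 2, 4, 7, 8, 9, 10}, so |A + B| = 8.
Verify: 8 ≥ 5? Yes ✓.

CD lower bound = 5, actual |A + B| = 8.


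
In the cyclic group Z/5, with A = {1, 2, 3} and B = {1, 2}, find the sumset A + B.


Work in Z/5Z: reduce every sum a + b modulo 5.
Enumerate all 6 pairs:
a = 1: 1+1=2, 1+2=3
a = 2: 2+1=3, 2+2=4
a = 3: 3+1=4, 3+2=0
Distinct residues collected: {0, 2, 3, 4}
|A + B| = 4 (out of 5 total residues).

A + B = {0, 2, 3, 4}


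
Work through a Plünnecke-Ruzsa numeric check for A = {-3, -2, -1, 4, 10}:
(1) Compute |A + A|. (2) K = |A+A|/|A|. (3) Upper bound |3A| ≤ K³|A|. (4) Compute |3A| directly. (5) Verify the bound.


|A| = 5.
Step 1: Compute A + A by enumerating all 25 pairs.
A + A = {-6, -5, -4, -3, -2, 1, 2, 3, 7, 8, 9, 14, 20}, so |A + A| = 13.
Step 2: Doubling constant K = |A + A|/|A| = 13/5 = 13/5 ≈ 2.6000.
Step 3: Plünnecke-Ruzsa gives |3A| ≤ K³·|A| = (2.6000)³ · 5 ≈ 87.8800.
Step 4: Compute 3A = A + A + A directly by enumerating all triples (a,b,c) ∈ A³; |3A| = 25.
Step 5: Check 25 ≤ 87.8800? Yes ✓.

K = 13/5, Plünnecke-Ruzsa bound K³|A| ≈ 87.8800, |3A| = 25, inequality holds.


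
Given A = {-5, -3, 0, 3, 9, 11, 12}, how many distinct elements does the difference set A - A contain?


A - A = {a - a' : a, a' ∈ A}; |A| = 7.
Bounds: 2|A|-1 ≤ |A - A| ≤ |A|² - |A| + 1, i.e. 13 ≤ |A - A| ≤ 43.
Note: 0 ∈ A - A always (from a - a). The set is symmetric: if d ∈ A - A then -d ∈ A - A.
Enumerate nonzero differences d = a - a' with a > a' (then include -d):
Positive differences: {1, 2, 3, 5, 6, 8, 9, 11, 12, 14, 15, 16, 17}
Full difference set: {0} ∪ (positive diffs) ∪ (negative diffs).
|A - A| = 1 + 2·13 = 27 (matches direct enumeration: 27).

|A - A| = 27


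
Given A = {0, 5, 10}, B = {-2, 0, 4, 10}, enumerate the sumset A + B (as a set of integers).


A + B = {a + b : a ∈ A, b ∈ B}.
Enumerate all |A|·|B| = 3·4 = 12 pairs (a, b) and collect distinct sums.
a = 0: 0+-2=-2, 0+0=0, 0+4=4, 0+10=10
a = 5: 5+-2=3, 5+0=5, 5+4=9, 5+10=15
a = 10: 10+-2=8, 10+0=10, 10+4=14, 10+10=20
Collecting distinct sums: A + B = {-2, 0, 3, 4, 5, 8, 9, 10, 14, 15, 20}
|A + B| = 11

A + B = {-2, 0, 3, 4, 5, 8, 9, 10, 14, 15, 20}


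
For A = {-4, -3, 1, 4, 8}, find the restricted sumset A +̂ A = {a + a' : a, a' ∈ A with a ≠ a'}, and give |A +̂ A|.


Restricted sumset: A +̂ A = {a + a' : a ∈ A, a' ∈ A, a ≠ a'}.
Equivalently, take A + A and drop any sum 2a that is achievable ONLY as a + a for a ∈ A (i.e. sums representable only with equal summands).
Enumerate pairs (a, a') with a < a' (symmetric, so each unordered pair gives one sum; this covers all a ≠ a'):
  -4 + -3 = -7
  -4 + 1 = -3
  -4 + 4 = 0
  -4 + 8 = 4
  -3 + 1 = -2
  -3 + 4 = 1
  -3 + 8 = 5
  1 + 4 = 5
  1 + 8 = 9
  4 + 8 = 12
Collected distinct sums: {-7, -3, -2, 0, 1, 4, 5, 9, 12}
|A +̂ A| = 9
(Reference bound: |A +̂ A| ≥ 2|A| - 3 for |A| ≥ 2, with |A| = 5 giving ≥ 7.)

|A +̂ A| = 9


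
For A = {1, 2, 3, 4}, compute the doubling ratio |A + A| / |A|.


|A| = 4.
Compute A + A by enumerating all 16 pairs.
A + A = {2, 3, 4, 5, 6, 7, 8}, so |A + A| = 7.
K = |A + A| / |A| = 7/4 (already in lowest terms) ≈ 1.7500.
Reference: AP of size 4 gives K = 7/4 ≈ 1.7500; a fully generic set of size 4 gives K ≈ 2.5000.

|A| = 4, |A + A| = 7, K = 7/4.


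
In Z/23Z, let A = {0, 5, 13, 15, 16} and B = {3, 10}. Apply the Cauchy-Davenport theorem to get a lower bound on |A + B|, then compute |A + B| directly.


Cauchy-Davenport: |A + B| ≥ min(p, |A| + |B| - 1) for A, B nonempty in Z/pZ.
|A| = 5, |B| = 2, p = 23.
CD lower bound = min(23, 5 + 2 - 1) = min(23, 6) = 6.
Compute A + B mod 23 directly:
a = 0: 0+3=3, 0+10=10
a = 5: 5+3=8, 5+10=15
a = 13: 13+3=16, 13+10=0
a = 15: 15+3=18, 15+10=2
a = 16: 16+3=19, 16+10=3
A + B = {0, 2, 3, 8, 10, 15, 16, 18, 19}, so |A + B| = 9.
Verify: 9 ≥ 6? Yes ✓.

CD lower bound = 6, actual |A + B| = 9.


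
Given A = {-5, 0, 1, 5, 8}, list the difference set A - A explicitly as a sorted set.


A - A = {a - a' : a, a' ∈ A}.
Compute a - a' for each ordered pair (a, a'):
a = -5: -5--5=0, -5-0=-5, -5-1=-6, -5-5=-10, -5-8=-13
a = 0: 0--5=5, 0-0=0, 0-1=-1, 0-5=-5, 0-8=-8
a = 1: 1--5=6, 1-0=1, 1-1=0, 1-5=-4, 1-8=-7
a = 5: 5--5=10, 5-0=5, 5-1=4, 5-5=0, 5-8=-3
a = 8: 8--5=13, 8-0=8, 8-1=7, 8-5=3, 8-8=0
Collecting distinct values (and noting 0 appears from a-a):
A - A = {-13, -10, -8, -7, -6, -5, -4, -3, -1, 0, 1, 3, 4, 5, 6, 7, 8, 10, 13}
|A - A| = 19

A - A = {-13, -10, -8, -7, -6, -5, -4, -3, -1, 0, 1, 3, 4, 5, 6, 7, 8, 10, 13}


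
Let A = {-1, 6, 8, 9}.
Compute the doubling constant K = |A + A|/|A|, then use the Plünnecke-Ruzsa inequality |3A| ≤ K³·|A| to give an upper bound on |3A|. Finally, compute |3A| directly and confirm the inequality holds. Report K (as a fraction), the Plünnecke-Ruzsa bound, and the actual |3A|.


|A| = 4.
Step 1: Compute A + A by enumerating all 16 pairs.
A + A = {-2, 5, 7, 8, 12, 14, 15, 16, 17, 18}, so |A + A| = 10.
Step 2: Doubling constant K = |A + A|/|A| = 10/4 = 10/4 ≈ 2.5000.
Step 3: Plünnecke-Ruzsa gives |3A| ≤ K³·|A| = (2.5000)³ · 4 ≈ 62.5000.
Step 4: Compute 3A = A + A + A directly by enumerating all triples (a,b,c) ∈ A³; |3A| = 19.
Step 5: Check 19 ≤ 62.5000? Yes ✓.

K = 10/4, Plünnecke-Ruzsa bound K³|A| ≈ 62.5000, |3A| = 19, inequality holds.


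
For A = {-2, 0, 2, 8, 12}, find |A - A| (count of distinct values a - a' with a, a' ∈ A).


A - A = {a - a' : a, a' ∈ A}; |A| = 5.
Bounds: 2|A|-1 ≤ |A - A| ≤ |A|² - |A| + 1, i.e. 9 ≤ |A - A| ≤ 21.
Note: 0 ∈ A - A always (from a - a). The set is symmetric: if d ∈ A - A then -d ∈ A - A.
Enumerate nonzero differences d = a - a' with a > a' (then include -d):
Positive differences: {2, 4, 6, 8, 10, 12, 14}
Full difference set: {0} ∪ (positive diffs) ∪ (negative diffs).
|A - A| = 1 + 2·7 = 15 (matches direct enumeration: 15).

|A - A| = 15


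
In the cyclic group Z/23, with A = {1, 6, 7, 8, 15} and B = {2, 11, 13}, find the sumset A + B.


Work in Z/23Z: reduce every sum a + b modulo 23.
Enumerate all 15 pairs:
a = 1: 1+2=3, 1+11=12, 1+13=14
a = 6: 6+2=8, 6+11=17, 6+13=19
a = 7: 7+2=9, 7+11=18, 7+13=20
a = 8: 8+2=10, 8+11=19, 8+13=21
a = 15: 15+2=17, 15+11=3, 15+13=5
Distinct residues collected: {3, 5, 8, 9, 10, 12, 14, 17, 18, 19, 20, 21}
|A + B| = 12 (out of 23 total residues).

A + B = {3, 5, 8, 9, 10, 12, 14, 17, 18, 19, 20, 21}


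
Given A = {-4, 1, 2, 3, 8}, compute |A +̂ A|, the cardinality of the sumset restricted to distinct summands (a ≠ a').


Restricted sumset: A +̂ A = {a + a' : a ∈ A, a' ∈ A, a ≠ a'}.
Equivalently, take A + A and drop any sum 2a that is achievable ONLY as a + a for a ∈ A (i.e. sums representable only with equal summands).
Enumerate pairs (a, a') with a < a' (symmetric, so each unordered pair gives one sum; this covers all a ≠ a'):
  -4 + 1 = -3
  -4 + 2 = -2
  -4 + 3 = -1
  -4 + 8 = 4
  1 + 2 = 3
  1 + 3 = 4
  1 + 8 = 9
  2 + 3 = 5
  2 + 8 = 10
  3 + 8 = 11
Collected distinct sums: {-3, -2, -1, 3, 4, 5, 9, 10, 11}
|A +̂ A| = 9
(Reference bound: |A +̂ A| ≥ 2|A| - 3 for |A| ≥ 2, with |A| = 5 giving ≥ 7.)

|A +̂ A| = 9


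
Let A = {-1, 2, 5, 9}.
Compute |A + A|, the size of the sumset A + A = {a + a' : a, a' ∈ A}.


A + A = {a + a' : a, a' ∈ A}; |A| = 4.
General bounds: 2|A| - 1 ≤ |A + A| ≤ |A|(|A|+1)/2, i.e. 7 ≤ |A + A| ≤ 10.
Lower bound 2|A|-1 is attained iff A is an arithmetic progression.
Enumerate sums a + a' for a ≤ a' (symmetric, so this suffices):
a = -1: -1+-1=-2, -1+2=1, -1+5=4, -1+9=8
a = 2: 2+2=4, 2+5=7, 2+9=11
a = 5: 5+5=10, 5+9=14
a = 9: 9+9=18
Distinct sums: {-2, 1, 4, 7, 8, 10, 11, 14, 18}
|A + A| = 9

|A + A| = 9


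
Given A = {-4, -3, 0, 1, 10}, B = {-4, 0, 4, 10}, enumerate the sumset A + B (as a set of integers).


A + B = {a + b : a ∈ A, b ∈ B}.
Enumerate all |A|·|B| = 5·4 = 20 pairs (a, b) and collect distinct sums.
a = -4: -4+-4=-8, -4+0=-4, -4+4=0, -4+10=6
a = -3: -3+-4=-7, -3+0=-3, -3+4=1, -3+10=7
a = 0: 0+-4=-4, 0+0=0, 0+4=4, 0+10=10
a = 1: 1+-4=-3, 1+0=1, 1+4=5, 1+10=11
a = 10: 10+-4=6, 10+0=10, 10+4=14, 10+10=20
Collecting distinct sums: A + B = {-8, -7, -4, -3, 0, 1, 4, 5, 6, 7, 10, 11, 14, 20}
|A + B| = 14

A + B = {-8, -7, -4, -3, 0, 1, 4, 5, 6, 7, 10, 11, 14, 20}


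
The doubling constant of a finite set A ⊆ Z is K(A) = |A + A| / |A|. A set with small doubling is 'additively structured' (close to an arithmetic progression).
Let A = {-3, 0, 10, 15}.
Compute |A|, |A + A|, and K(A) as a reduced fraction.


|A| = 4.
Compute A + A by enumerating all 16 pairs.
A + A = {-6, -3, 0, 7, 10, 12, 15, 20, 25, 30}, so |A + A| = 10.
K = |A + A| / |A| = 10/4 = 5/2 ≈ 2.5000.
Reference: AP of size 4 gives K = 7/4 ≈ 1.7500; a fully generic set of size 4 gives K ≈ 2.5000.

|A| = 4, |A + A| = 10, K = 10/4 = 5/2.


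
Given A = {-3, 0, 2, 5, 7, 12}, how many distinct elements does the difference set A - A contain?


A - A = {a - a' : a, a' ∈ A}; |A| = 6.
Bounds: 2|A|-1 ≤ |A - A| ≤ |A|² - |A| + 1, i.e. 11 ≤ |A - A| ≤ 31.
Note: 0 ∈ A - A always (from a - a). The set is symmetric: if d ∈ A - A then -d ∈ A - A.
Enumerate nonzero differences d = a - a' with a > a' (then include -d):
Positive differences: {2, 3, 5, 7, 8, 10, 12, 15}
Full difference set: {0} ∪ (positive diffs) ∪ (negative diffs).
|A - A| = 1 + 2·8 = 17 (matches direct enumeration: 17).

|A - A| = 17


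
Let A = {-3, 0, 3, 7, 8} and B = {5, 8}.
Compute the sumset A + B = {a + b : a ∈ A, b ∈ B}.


A + B = {a + b : a ∈ A, b ∈ B}.
Enumerate all |A|·|B| = 5·2 = 10 pairs (a, b) and collect distinct sums.
a = -3: -3+5=2, -3+8=5
a = 0: 0+5=5, 0+8=8
a = 3: 3+5=8, 3+8=11
a = 7: 7+5=12, 7+8=15
a = 8: 8+5=13, 8+8=16
Collecting distinct sums: A + B = {2, 5, 8, 11, 12, 13, 15, 16}
|A + B| = 8

A + B = {2, 5, 8, 11, 12, 13, 15, 16}


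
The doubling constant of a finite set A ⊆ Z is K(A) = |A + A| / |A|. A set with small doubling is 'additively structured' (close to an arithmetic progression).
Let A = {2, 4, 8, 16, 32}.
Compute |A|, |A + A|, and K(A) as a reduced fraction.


|A| = 5.
Compute A + A by enumerating all 25 pairs.
A + A = {4, 6, 8, 10, 12, 16, 18, 20, 24, 32, 34, 36, 40, 48, 64}, so |A + A| = 15.
K = |A + A| / |A| = 15/5 = 3/1 ≈ 3.0000.
Reference: AP of size 5 gives K = 9/5 ≈ 1.8000; a fully generic set of size 5 gives K ≈ 3.0000.

|A| = 5, |A + A| = 15, K = 15/5 = 3/1.


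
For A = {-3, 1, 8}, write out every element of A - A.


A - A = {a - a' : a, a' ∈ A}.
Compute a - a' for each ordered pair (a, a'):
a = -3: -3--3=0, -3-1=-4, -3-8=-11
a = 1: 1--3=4, 1-1=0, 1-8=-7
a = 8: 8--3=11, 8-1=7, 8-8=0
Collecting distinct values (and noting 0 appears from a-a):
A - A = {-11, -7, -4, 0, 4, 7, 11}
|A - A| = 7

A - A = {-11, -7, -4, 0, 4, 7, 11}


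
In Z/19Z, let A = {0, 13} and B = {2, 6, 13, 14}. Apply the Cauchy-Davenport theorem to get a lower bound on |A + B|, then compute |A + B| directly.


Cauchy-Davenport: |A + B| ≥ min(p, |A| + |B| - 1) for A, B nonempty in Z/pZ.
|A| = 2, |B| = 4, p = 19.
CD lower bound = min(19, 2 + 4 - 1) = min(19, 5) = 5.
Compute A + B mod 19 directly:
a = 0: 0+2=2, 0+6=6, 0+13=13, 0+14=14
a = 13: 13+2=15, 13+6=0, 13+13=7, 13+14=8
A + B = {0, 2, 6, 7, 8, 13, 14, 15}, so |A + B| = 8.
Verify: 8 ≥ 5? Yes ✓.

CD lower bound = 5, actual |A + B| = 8.


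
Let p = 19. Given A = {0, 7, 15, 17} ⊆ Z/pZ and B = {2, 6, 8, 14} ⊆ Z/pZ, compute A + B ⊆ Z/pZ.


Work in Z/19Z: reduce every sum a + b modulo 19.
Enumerate all 16 pairs:
a = 0: 0+2=2, 0+6=6, 0+8=8, 0+14=14
a = 7: 7+2=9, 7+6=13, 7+8=15, 7+14=2
a = 15: 15+2=17, 15+6=2, 15+8=4, 15+14=10
a = 17: 17+2=0, 17+6=4, 17+8=6, 17+14=12
Distinct residues collected: {0, 2, 4, 6, 8, 9, 10, 12, 13, 14, 15, 17}
|A + B| = 12 (out of 19 total residues).

A + B = {0, 2, 4, 6, 8, 9, 10, 12, 13, 14, 15, 17}


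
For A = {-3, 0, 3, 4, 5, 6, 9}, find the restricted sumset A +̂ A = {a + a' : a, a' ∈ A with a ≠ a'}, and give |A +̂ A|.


Restricted sumset: A +̂ A = {a + a' : a ∈ A, a' ∈ A, a ≠ a'}.
Equivalently, take A + A and drop any sum 2a that is achievable ONLY as a + a for a ∈ A (i.e. sums representable only with equal summands).
Enumerate pairs (a, a') with a < a' (symmetric, so each unordered pair gives one sum; this covers all a ≠ a'):
  -3 + 0 = -3
  -3 + 3 = 0
  -3 + 4 = 1
  -3 + 5 = 2
  -3 + 6 = 3
  -3 + 9 = 6
  0 + 3 = 3
  0 + 4 = 4
  0 + 5 = 5
  0 + 6 = 6
  0 + 9 = 9
  3 + 4 = 7
  3 + 5 = 8
  3 + 6 = 9
  3 + 9 = 12
  4 + 5 = 9
  4 + 6 = 10
  4 + 9 = 13
  5 + 6 = 11
  5 + 9 = 14
  6 + 9 = 15
Collected distinct sums: {-3, 0, 1, 2, 3, 4, 5, 6, 7, 8, 9, 10, 11, 12, 13, 14, 15}
|A +̂ A| = 17
(Reference bound: |A +̂ A| ≥ 2|A| - 3 for |A| ≥ 2, with |A| = 7 giving ≥ 11.)

|A +̂ A| = 17


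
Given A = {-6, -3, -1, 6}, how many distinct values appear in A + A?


A + A = {a + a' : a, a' ∈ A}; |A| = 4.
General bounds: 2|A| - 1 ≤ |A + A| ≤ |A|(|A|+1)/2, i.e. 7 ≤ |A + A| ≤ 10.
Lower bound 2|A|-1 is attained iff A is an arithmetic progression.
Enumerate sums a + a' for a ≤ a' (symmetric, so this suffices):
a = -6: -6+-6=-12, -6+-3=-9, -6+-1=-7, -6+6=0
a = -3: -3+-3=-6, -3+-1=-4, -3+6=3
a = -1: -1+-1=-2, -1+6=5
a = 6: 6+6=12
Distinct sums: {-12, -9, -7, -6, -4, -2, 0, 3, 5, 12}
|A + A| = 10

|A + A| = 10


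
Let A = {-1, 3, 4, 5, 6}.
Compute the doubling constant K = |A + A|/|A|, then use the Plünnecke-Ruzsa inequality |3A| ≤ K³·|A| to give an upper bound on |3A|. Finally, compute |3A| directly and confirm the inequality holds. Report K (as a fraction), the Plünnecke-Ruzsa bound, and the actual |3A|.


|A| = 5.
Step 1: Compute A + A by enumerating all 25 pairs.
A + A = {-2, 2, 3, 4, 5, 6, 7, 8, 9, 10, 11, 12}, so |A + A| = 12.
Step 2: Doubling constant K = |A + A|/|A| = 12/5 = 12/5 ≈ 2.4000.
Step 3: Plünnecke-Ruzsa gives |3A| ≤ K³·|A| = (2.4000)³ · 5 ≈ 69.1200.
Step 4: Compute 3A = A + A + A directly by enumerating all triples (a,b,c) ∈ A³; |3A| = 19.
Step 5: Check 19 ≤ 69.1200? Yes ✓.

K = 12/5, Plünnecke-Ruzsa bound K³|A| ≈ 69.1200, |3A| = 19, inequality holds.


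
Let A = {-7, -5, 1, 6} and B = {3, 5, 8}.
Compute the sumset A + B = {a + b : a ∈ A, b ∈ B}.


A + B = {a + b : a ∈ A, b ∈ B}.
Enumerate all |A|·|B| = 4·3 = 12 pairs (a, b) and collect distinct sums.
a = -7: -7+3=-4, -7+5=-2, -7+8=1
a = -5: -5+3=-2, -5+5=0, -5+8=3
a = 1: 1+3=4, 1+5=6, 1+8=9
a = 6: 6+3=9, 6+5=11, 6+8=14
Collecting distinct sums: A + B = {-4, -2, 0, 1, 3, 4, 6, 9, 11, 14}
|A + B| = 10

A + B = {-4, -2, 0, 1, 3, 4, 6, 9, 11, 14}


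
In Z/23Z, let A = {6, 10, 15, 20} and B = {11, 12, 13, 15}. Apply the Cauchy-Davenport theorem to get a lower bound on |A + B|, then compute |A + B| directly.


Cauchy-Davenport: |A + B| ≥ min(p, |A| + |B| - 1) for A, B nonempty in Z/pZ.
|A| = 4, |B| = 4, p = 23.
CD lower bound = min(23, 4 + 4 - 1) = min(23, 7) = 7.
Compute A + B mod 23 directly:
a = 6: 6+11=17, 6+12=18, 6+13=19, 6+15=21
a = 10: 10+11=21, 10+12=22, 10+13=0, 10+15=2
a = 15: 15+11=3, 15+12=4, 15+13=5, 15+15=7
a = 20: 20+11=8, 20+12=9, 20+13=10, 20+15=12
A + B = {0, 2, 3, 4, 5, 7, 8, 9, 10, 12, 17, 18, 19, 21, 22}, so |A + B| = 15.
Verify: 15 ≥ 7? Yes ✓.

CD lower bound = 7, actual |A + B| = 15.


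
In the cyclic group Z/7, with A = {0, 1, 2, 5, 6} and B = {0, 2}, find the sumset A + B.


Work in Z/7Z: reduce every sum a + b modulo 7.
Enumerate all 10 pairs:
a = 0: 0+0=0, 0+2=2
a = 1: 1+0=1, 1+2=3
a = 2: 2+0=2, 2+2=4
a = 5: 5+0=5, 5+2=0
a = 6: 6+0=6, 6+2=1
Distinct residues collected: {0, 1, 2, 3, 4, 5, 6}
|A + B| = 7 (out of 7 total residues).

A + B = {0, 1, 2, 3, 4, 5, 6}


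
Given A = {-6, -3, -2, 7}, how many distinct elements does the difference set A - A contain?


A - A = {a - a' : a, a' ∈ A}; |A| = 4.
Bounds: 2|A|-1 ≤ |A - A| ≤ |A|² - |A| + 1, i.e. 7 ≤ |A - A| ≤ 13.
Note: 0 ∈ A - A always (from a - a). The set is symmetric: if d ∈ A - A then -d ∈ A - A.
Enumerate nonzero differences d = a - a' with a > a' (then include -d):
Positive differences: {1, 3, 4, 9, 10, 13}
Full difference set: {0} ∪ (positive diffs) ∪ (negative diffs).
|A - A| = 1 + 2·6 = 13 (matches direct enumeration: 13).

|A - A| = 13


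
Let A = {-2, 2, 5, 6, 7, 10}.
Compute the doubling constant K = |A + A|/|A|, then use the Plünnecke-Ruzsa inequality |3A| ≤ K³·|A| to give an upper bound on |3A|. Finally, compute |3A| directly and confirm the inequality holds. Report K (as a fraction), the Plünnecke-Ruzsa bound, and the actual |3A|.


|A| = 6.
Step 1: Compute A + A by enumerating all 36 pairs.
A + A = {-4, 0, 3, 4, 5, 7, 8, 9, 10, 11, 12, 13, 14, 15, 16, 17, 20}, so |A + A| = 17.
Step 2: Doubling constant K = |A + A|/|A| = 17/6 = 17/6 ≈ 2.8333.
Step 3: Plünnecke-Ruzsa gives |3A| ≤ K³·|A| = (2.8333)³ · 6 ≈ 136.4722.
Step 4: Compute 3A = A + A + A directly by enumerating all triples (a,b,c) ∈ A³; |3A| = 29.
Step 5: Check 29 ≤ 136.4722? Yes ✓.

K = 17/6, Plünnecke-Ruzsa bound K³|A| ≈ 136.4722, |3A| = 29, inequality holds.


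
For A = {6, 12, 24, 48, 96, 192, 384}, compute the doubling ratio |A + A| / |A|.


|A| = 7.
Compute A + A by enumerating all 49 pairs.
A + A = {12, 18, 24, 30, 36, 48, 54, 60, 72, 96, 102, 108, 120, 144, 192, 198, 204, 216, 240, 288, 384, 390, 396, 408, 432, 480, 576, 768}, so |A + A| = 28.
K = |A + A| / |A| = 28/7 = 4/1 ≈ 4.0000.
Reference: AP of size 7 gives K = 13/7 ≈ 1.8571; a fully generic set of size 7 gives K ≈ 4.0000.

|A| = 7, |A + A| = 28, K = 28/7 = 4/1.


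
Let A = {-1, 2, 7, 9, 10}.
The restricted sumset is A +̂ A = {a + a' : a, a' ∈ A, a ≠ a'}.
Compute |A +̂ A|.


Restricted sumset: A +̂ A = {a + a' : a ∈ A, a' ∈ A, a ≠ a'}.
Equivalently, take A + A and drop any sum 2a that is achievable ONLY as a + a for a ∈ A (i.e. sums representable only with equal summands).
Enumerate pairs (a, a') with a < a' (symmetric, so each unordered pair gives one sum; this covers all a ≠ a'):
  -1 + 2 = 1
  -1 + 7 = 6
  -1 + 9 = 8
  -1 + 10 = 9
  2 + 7 = 9
  2 + 9 = 11
  2 + 10 = 12
  7 + 9 = 16
  7 + 10 = 17
  9 + 10 = 19
Collected distinct sums: {1, 6, 8, 9, 11, 12, 16, 17, 19}
|A +̂ A| = 9
(Reference bound: |A +̂ A| ≥ 2|A| - 3 for |A| ≥ 2, with |A| = 5 giving ≥ 7.)

|A +̂ A| = 9


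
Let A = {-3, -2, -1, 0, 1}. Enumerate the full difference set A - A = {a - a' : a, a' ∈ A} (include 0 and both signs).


A - A = {a - a' : a, a' ∈ A}.
Compute a - a' for each ordered pair (a, a'):
a = -3: -3--3=0, -3--2=-1, -3--1=-2, -3-0=-3, -3-1=-4
a = -2: -2--3=1, -2--2=0, -2--1=-1, -2-0=-2, -2-1=-3
a = -1: -1--3=2, -1--2=1, -1--1=0, -1-0=-1, -1-1=-2
a = 0: 0--3=3, 0--2=2, 0--1=1, 0-0=0, 0-1=-1
a = 1: 1--3=4, 1--2=3, 1--1=2, 1-0=1, 1-1=0
Collecting distinct values (and noting 0 appears from a-a):
A - A = {-4, -3, -2, -1, 0, 1, 2, 3, 4}
|A - A| = 9

A - A = {-4, -3, -2, -1, 0, 1, 2, 3, 4}


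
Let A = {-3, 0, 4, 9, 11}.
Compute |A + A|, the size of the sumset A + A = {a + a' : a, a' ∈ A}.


A + A = {a + a' : a, a' ∈ A}; |A| = 5.
General bounds: 2|A| - 1 ≤ |A + A| ≤ |A|(|A|+1)/2, i.e. 9 ≤ |A + A| ≤ 15.
Lower bound 2|A|-1 is attained iff A is an arithmetic progression.
Enumerate sums a + a' for a ≤ a' (symmetric, so this suffices):
a = -3: -3+-3=-6, -3+0=-3, -3+4=1, -3+9=6, -3+11=8
a = 0: 0+0=0, 0+4=4, 0+9=9, 0+11=11
a = 4: 4+4=8, 4+9=13, 4+11=15
a = 9: 9+9=18, 9+11=20
a = 11: 11+11=22
Distinct sums: {-6, -3, 0, 1, 4, 6, 8, 9, 11, 13, 15, 18, 20, 22}
|A + A| = 14

|A + A| = 14


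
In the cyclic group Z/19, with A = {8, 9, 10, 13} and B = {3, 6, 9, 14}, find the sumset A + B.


Work in Z/19Z: reduce every sum a + b modulo 19.
Enumerate all 16 pairs:
a = 8: 8+3=11, 8+6=14, 8+9=17, 8+14=3
a = 9: 9+3=12, 9+6=15, 9+9=18, 9+14=4
a = 10: 10+3=13, 10+6=16, 10+9=0, 10+14=5
a = 13: 13+3=16, 13+6=0, 13+9=3, 13+14=8
Distinct residues collected: {0, 3, 4, 5, 8, 11, 12, 13, 14, 15, 16, 17, 18}
|A + B| = 13 (out of 19 total residues).

A + B = {0, 3, 4, 5, 8, 11, 12, 13, 14, 15, 16, 17, 18}


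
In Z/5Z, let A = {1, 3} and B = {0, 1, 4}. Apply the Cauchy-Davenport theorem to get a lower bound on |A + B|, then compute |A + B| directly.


Cauchy-Davenport: |A + B| ≥ min(p, |A| + |B| - 1) for A, B nonempty in Z/pZ.
|A| = 2, |B| = 3, p = 5.
CD lower bound = min(5, 2 + 3 - 1) = min(5, 4) = 4.
Compute A + B mod 5 directly:
a = 1: 1+0=1, 1+1=2, 1+4=0
a = 3: 3+0=3, 3+1=4, 3+4=2
A + B = {0, 1, 2, 3, 4}, so |A + B| = 5.
Verify: 5 ≥ 4? Yes ✓.

CD lower bound = 4, actual |A + B| = 5.


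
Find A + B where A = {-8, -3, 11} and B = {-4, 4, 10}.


A + B = {a + b : a ∈ A, b ∈ B}.
Enumerate all |A|·|B| = 3·3 = 9 pairs (a, b) and collect distinct sums.
a = -8: -8+-4=-12, -8+4=-4, -8+10=2
a = -3: -3+-4=-7, -3+4=1, -3+10=7
a = 11: 11+-4=7, 11+4=15, 11+10=21
Collecting distinct sums: A + B = {-12, -7, -4, 1, 2, 7, 15, 21}
|A + B| = 8

A + B = {-12, -7, -4, 1, 2, 7, 15, 21}


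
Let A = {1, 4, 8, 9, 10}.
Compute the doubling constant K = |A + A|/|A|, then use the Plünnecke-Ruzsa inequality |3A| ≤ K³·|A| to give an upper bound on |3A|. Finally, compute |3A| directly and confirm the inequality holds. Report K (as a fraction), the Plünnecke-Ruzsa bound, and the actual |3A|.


|A| = 5.
Step 1: Compute A + A by enumerating all 25 pairs.
A + A = {2, 5, 8, 9, 10, 11, 12, 13, 14, 16, 17, 18, 19, 20}, so |A + A| = 14.
Step 2: Doubling constant K = |A + A|/|A| = 14/5 = 14/5 ≈ 2.8000.
Step 3: Plünnecke-Ruzsa gives |3A| ≤ K³·|A| = (2.8000)³ · 5 ≈ 109.7600.
Step 4: Compute 3A = A + A + A directly by enumerating all triples (a,b,c) ∈ A³; |3A| = 24.
Step 5: Check 24 ≤ 109.7600? Yes ✓.

K = 14/5, Plünnecke-Ruzsa bound K³|A| ≈ 109.7600, |3A| = 24, inequality holds.


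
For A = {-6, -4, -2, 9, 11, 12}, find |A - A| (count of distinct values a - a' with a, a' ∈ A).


A - A = {a - a' : a, a' ∈ A}; |A| = 6.
Bounds: 2|A|-1 ≤ |A - A| ≤ |A|² - |A| + 1, i.e. 11 ≤ |A - A| ≤ 31.
Note: 0 ∈ A - A always (from a - a). The set is symmetric: if d ∈ A - A then -d ∈ A - A.
Enumerate nonzero differences d = a - a' with a > a' (then include -d):
Positive differences: {1, 2, 3, 4, 11, 13, 14, 15, 16, 17, 18}
Full difference set: {0} ∪ (positive diffs) ∪ (negative diffs).
|A - A| = 1 + 2·11 = 23 (matches direct enumeration: 23).

|A - A| = 23
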